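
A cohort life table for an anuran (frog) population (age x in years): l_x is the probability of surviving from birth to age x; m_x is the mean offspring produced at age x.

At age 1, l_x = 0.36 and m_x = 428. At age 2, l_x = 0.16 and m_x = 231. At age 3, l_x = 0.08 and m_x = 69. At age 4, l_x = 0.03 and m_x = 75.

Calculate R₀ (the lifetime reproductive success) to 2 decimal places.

R₀ = Σ l_x m_x:
  age 1: 0.36 × 428 = 154.0800
  age 2: 0.16 × 231 = 36.9600
  age 3: 0.08 × 69 = 5.5200
  age 4: 0.03 × 75 = 2.2500
R₀ = 154.0800 + 36.9600 + 5.5200 + 2.2500 = 198.8100

198.81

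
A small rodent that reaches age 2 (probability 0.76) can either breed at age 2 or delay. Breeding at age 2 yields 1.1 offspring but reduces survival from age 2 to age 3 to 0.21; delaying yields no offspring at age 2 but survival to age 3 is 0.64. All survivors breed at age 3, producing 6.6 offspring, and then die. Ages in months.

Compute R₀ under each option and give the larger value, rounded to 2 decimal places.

3.21

breed at age 2: R₀ = 0.76 × (1.1 + 0.21 × 6.6) = 0.76 × 2.4860 = 1.8894
delay to age 3: R₀ = 0.76 × (0.64 × 6.6) = 0.76 × 4.2240 = 3.2102
Higher: delay to age 3 (3.2102).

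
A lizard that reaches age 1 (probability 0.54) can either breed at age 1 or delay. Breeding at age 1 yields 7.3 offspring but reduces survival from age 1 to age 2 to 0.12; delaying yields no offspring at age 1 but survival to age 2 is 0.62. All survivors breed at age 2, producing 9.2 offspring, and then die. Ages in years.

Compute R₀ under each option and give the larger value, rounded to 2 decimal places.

4.54

breed at age 1: R₀ = 0.54 × (7.3 + 0.12 × 9.2) = 0.54 × 8.4040 = 4.5382
delay to age 2: R₀ = 0.54 × (0.62 × 9.2) = 0.54 × 5.7040 = 3.0802
Higher: breed at age 1 (4.5382).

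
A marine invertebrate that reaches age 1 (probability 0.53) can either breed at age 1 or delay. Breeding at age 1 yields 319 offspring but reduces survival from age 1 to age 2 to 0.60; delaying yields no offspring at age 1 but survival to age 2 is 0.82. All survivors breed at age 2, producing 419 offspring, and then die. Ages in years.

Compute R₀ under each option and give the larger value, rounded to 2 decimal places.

breed at age 1: R₀ = 0.53 × (319 + 0.60 × 419) = 0.53 × 570.4000 = 302.3120
delay to age 2: R₀ = 0.53 × (0.82 × 419) = 0.53 × 343.5800 = 182.0974
Higher: breed at age 1 (302.3120).

302.31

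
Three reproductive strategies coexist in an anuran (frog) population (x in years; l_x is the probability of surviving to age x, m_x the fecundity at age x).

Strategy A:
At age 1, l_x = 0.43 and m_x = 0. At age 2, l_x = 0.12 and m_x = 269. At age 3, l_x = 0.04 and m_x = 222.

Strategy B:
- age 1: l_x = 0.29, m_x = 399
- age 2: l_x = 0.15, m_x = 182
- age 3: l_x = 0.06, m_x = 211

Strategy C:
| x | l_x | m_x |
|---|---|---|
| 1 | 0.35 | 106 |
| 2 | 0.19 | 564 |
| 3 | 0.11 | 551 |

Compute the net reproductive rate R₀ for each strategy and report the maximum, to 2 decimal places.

204.87

Strategy A: R₀ = 0.43×0 + 0.12×269 + 0.04×222 = 41.1600
Strategy B: R₀ = 0.29×399 + 0.15×182 + 0.06×211 = 155.6700
Strategy C: R₀ = 0.35×106 + 0.19×564 + 0.11×551 = 204.8700
Highest R₀: strategy C with 204.8700.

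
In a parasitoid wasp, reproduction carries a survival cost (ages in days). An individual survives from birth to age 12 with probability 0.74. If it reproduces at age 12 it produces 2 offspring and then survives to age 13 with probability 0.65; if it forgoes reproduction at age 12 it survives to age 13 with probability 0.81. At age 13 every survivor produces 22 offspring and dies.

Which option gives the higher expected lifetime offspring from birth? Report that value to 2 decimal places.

13.19

breed at age 12: R₀ = 0.74 × (2 + 0.65 × 22) = 0.74 × 16.3000 = 12.0620
delay to age 13: R₀ = 0.74 × (0.81 × 22) = 0.74 × 17.8200 = 13.1868
Higher: delay to age 13 (13.1868).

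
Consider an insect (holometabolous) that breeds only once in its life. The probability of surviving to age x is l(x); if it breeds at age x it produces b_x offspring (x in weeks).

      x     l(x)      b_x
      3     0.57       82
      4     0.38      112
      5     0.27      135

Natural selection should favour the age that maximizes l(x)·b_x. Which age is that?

Expected offspring if breeding at age x = l(x) × b_x:
  age 3: 0.57 × 82 = 46.740
  age 4: 0.38 × 112 = 42.560
  age 5: 0.27 × 135 = 36.450
Maximum at age 3 (46.740).

3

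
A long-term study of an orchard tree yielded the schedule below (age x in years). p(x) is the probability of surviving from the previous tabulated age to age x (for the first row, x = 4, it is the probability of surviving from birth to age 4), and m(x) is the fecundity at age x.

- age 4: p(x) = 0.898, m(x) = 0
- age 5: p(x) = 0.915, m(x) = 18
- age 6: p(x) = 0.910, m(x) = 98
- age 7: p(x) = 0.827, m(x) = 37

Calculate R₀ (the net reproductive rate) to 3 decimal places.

110.946

Survivorship from birth: l_x = p_4·p_5·…·p_x.
  l_4 = 0.89800
  l_5 = 0.82167
  l_6 = 0.74772
  l_7 = 0.61836
R₀ = Σ l_x m(x):
  age 4: 0.89800 × 0 = 0.0000
  age 5: 0.82167 × 18 = 14.7901
  age 6: 0.74772 × 98 = 73.2766
  age 7: 0.61836 × 37 = 22.8793
R₀ = 0.0000 + 14.7901 + 73.2766 + 22.8793 = 110.9459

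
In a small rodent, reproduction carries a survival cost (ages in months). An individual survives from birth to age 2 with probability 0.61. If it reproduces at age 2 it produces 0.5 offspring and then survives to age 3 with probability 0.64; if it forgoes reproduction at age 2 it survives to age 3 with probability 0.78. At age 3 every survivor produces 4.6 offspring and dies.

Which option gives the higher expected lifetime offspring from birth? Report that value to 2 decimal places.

breed at age 2: R₀ = 0.61 × (0.5 + 0.64 × 4.6) = 0.61 × 3.4440 = 2.1008
delay to age 3: R₀ = 0.61 × (0.78 × 4.6) = 0.61 × 3.5880 = 2.1887
Higher: delay to age 3 (2.1887).

2.19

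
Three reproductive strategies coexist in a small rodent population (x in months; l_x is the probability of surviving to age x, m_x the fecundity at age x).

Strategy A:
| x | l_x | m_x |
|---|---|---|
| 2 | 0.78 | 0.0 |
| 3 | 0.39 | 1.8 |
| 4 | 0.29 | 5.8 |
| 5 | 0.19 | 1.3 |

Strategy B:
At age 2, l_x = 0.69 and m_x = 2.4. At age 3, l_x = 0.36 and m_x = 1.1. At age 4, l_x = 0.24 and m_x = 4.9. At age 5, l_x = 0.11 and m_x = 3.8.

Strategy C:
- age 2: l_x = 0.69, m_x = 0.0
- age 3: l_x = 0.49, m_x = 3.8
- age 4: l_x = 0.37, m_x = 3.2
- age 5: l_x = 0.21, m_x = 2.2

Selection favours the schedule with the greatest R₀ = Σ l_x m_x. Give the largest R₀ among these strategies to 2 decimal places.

Strategy A: R₀ = 0.78×0.0 + 0.39×1.8 + 0.29×5.8 + 0.19×1.3 = 2.6310
Strategy B: R₀ = 0.69×2.4 + 0.36×1.1 + 0.24×4.9 + 0.11×3.8 = 3.6460
Strategy C: R₀ = 0.69×0.0 + 0.49×3.8 + 0.37×3.2 + 0.21×2.2 = 3.5080
Highest R₀: strategy B with 3.6460.

3.65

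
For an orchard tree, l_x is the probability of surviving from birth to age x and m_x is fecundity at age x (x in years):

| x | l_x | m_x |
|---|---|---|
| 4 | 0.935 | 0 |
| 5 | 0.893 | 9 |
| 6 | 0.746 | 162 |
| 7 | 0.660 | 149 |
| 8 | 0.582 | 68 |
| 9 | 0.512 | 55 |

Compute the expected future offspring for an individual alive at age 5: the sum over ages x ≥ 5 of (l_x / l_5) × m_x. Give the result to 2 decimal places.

l_5 = 0.893. Conditional survival from age 5 to x is l_x / l_5.
  x=5: (0.893/0.893) × 9 = 9.0000
  x=6: (0.746/0.893) × 162 = 135.3326
  x=7: (0.660/0.893) × 149 = 110.1232
  x=8: (0.582/0.893) × 68 = 44.3180
  x=9: (0.512/0.893) × 55 = 31.5342
Sum = 9.0000 + 135.3326 + 110.1232 + 44.3180 + 31.5342 = 330.3080

330.31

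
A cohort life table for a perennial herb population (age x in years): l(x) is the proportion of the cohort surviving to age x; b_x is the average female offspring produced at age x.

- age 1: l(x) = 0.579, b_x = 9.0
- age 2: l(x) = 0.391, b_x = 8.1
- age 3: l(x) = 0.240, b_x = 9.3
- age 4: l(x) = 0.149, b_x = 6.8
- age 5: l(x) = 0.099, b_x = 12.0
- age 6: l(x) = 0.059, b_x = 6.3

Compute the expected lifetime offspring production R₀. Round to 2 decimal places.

R₀ = Σ l(x) b_x:
  age 1: 0.579 × 9.0 = 5.2110
  age 2: 0.391 × 8.1 = 3.1671
  age 3: 0.240 × 9.3 = 2.2320
  age 4: 0.149 × 6.8 = 1.0132
  age 5: 0.099 × 12.0 = 1.1880
  age 6: 0.059 × 6.3 = 0.3717
R₀ = 5.2110 + 3.1671 + 2.2320 + 1.0132 + 1.1880 + 0.3717 = 13.1830

13.18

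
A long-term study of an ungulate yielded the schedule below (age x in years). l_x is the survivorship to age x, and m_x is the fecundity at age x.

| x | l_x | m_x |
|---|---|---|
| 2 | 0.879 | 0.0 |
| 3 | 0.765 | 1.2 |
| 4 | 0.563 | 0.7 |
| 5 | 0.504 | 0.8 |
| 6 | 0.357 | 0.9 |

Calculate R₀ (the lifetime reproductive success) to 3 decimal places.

2.037

R₀ = Σ l_x m_x:
  age 2: 0.879 × 0.0 = 0.0000
  age 3: 0.765 × 1.2 = 0.9180
  age 4: 0.563 × 0.7 = 0.3941
  age 5: 0.504 × 0.8 = 0.4032
  age 6: 0.357 × 0.9 = 0.3213
R₀ = 0.0000 + 0.9180 + 0.3941 + 0.4032 + 0.3213 = 2.0366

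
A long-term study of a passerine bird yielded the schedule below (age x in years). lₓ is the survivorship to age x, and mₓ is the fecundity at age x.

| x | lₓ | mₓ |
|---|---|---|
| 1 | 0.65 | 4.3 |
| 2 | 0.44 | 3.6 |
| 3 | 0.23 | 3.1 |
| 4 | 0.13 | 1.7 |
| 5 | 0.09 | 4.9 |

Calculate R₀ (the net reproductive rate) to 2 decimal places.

5.75

R₀ = Σ lₓ mₓ:
  age 1: 0.65 × 4.3 = 2.7950
  age 2: 0.44 × 3.6 = 1.5840
  age 3: 0.23 × 3.1 = 0.7130
  age 4: 0.13 × 1.7 = 0.2210
  age 5: 0.09 × 4.9 = 0.4410
R₀ = 2.7950 + 1.5840 + 0.7130 + 0.2210 + 0.4410 = 5.7540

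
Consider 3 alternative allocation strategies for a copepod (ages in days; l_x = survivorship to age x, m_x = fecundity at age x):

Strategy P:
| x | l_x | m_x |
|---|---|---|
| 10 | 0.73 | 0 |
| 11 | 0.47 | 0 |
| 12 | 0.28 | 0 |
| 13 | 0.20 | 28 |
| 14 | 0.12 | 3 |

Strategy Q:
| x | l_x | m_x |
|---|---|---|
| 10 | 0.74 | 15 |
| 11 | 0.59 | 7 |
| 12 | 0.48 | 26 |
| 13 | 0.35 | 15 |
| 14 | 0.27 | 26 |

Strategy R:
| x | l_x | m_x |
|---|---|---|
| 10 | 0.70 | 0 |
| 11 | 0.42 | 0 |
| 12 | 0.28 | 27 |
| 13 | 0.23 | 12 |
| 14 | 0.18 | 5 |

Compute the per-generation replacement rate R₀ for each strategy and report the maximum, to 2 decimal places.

Strategy P: R₀ = 0.73×0 + 0.47×0 + 0.28×0 + 0.20×28 + 0.12×3 = 5.9600
Strategy Q: R₀ = 0.74×15 + 0.59×7 + 0.48×26 + 0.35×15 + 0.27×26 = 39.9800
Strategy R: R₀ = 0.70×0 + 0.42×0 + 0.28×27 + 0.23×12 + 0.18×5 = 11.2200
Highest R₀: strategy Q with 39.9800.

39.98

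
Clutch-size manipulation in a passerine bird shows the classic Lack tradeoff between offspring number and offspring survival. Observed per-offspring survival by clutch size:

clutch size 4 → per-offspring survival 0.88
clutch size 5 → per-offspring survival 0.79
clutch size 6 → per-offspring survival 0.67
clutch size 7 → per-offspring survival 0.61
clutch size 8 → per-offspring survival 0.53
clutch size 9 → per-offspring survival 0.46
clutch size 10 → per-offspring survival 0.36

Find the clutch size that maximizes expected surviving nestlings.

Expected surviving nestlings = c × s(c):
  c=4: 4 × 0.88 = 3.520
  c=5: 5 × 0.79 = 3.950
  c=6: 6 × 0.67 = 4.020
  c=7: 7 × 0.61 = 4.270
  c=8: 8 × 0.53 = 4.240
  c=9: 9 × 0.46 = 4.140
  c=10: 10 × 0.36 = 3.600
Maximum at c = 7 (4.270 surviving nestlings).

7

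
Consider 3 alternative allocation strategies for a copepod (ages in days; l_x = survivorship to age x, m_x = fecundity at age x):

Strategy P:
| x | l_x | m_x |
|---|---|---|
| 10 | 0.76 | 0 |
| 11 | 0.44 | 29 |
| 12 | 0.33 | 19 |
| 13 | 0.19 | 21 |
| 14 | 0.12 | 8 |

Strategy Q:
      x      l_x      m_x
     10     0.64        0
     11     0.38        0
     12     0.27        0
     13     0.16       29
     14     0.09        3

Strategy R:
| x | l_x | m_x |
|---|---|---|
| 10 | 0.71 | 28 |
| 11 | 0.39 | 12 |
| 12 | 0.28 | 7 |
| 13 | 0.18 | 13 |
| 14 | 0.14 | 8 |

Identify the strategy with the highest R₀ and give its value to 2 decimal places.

29.98

Strategy P: R₀ = 0.76×0 + 0.44×29 + 0.33×19 + 0.19×21 + 0.12×8 = 23.9800
Strategy Q: R₀ = 0.64×0 + 0.38×0 + 0.27×0 + 0.16×29 + 0.09×3 = 4.9100
Strategy R: R₀ = 0.71×28 + 0.39×12 + 0.28×7 + 0.18×13 + 0.14×8 = 29.9800
Highest R₀: strategy R with 29.9800.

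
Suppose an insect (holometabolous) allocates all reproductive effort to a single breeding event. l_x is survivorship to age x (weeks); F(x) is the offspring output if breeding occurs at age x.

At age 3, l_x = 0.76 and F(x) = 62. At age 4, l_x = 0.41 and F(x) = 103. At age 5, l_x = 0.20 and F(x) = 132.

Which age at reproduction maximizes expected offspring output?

Expected offspring if breeding at age x = l_x × F(x):
  age 3: 0.76 × 62 = 47.120
  age 4: 0.41 × 103 = 42.230
  age 5: 0.20 × 132 = 26.400
Maximum at age 3 (47.120).

3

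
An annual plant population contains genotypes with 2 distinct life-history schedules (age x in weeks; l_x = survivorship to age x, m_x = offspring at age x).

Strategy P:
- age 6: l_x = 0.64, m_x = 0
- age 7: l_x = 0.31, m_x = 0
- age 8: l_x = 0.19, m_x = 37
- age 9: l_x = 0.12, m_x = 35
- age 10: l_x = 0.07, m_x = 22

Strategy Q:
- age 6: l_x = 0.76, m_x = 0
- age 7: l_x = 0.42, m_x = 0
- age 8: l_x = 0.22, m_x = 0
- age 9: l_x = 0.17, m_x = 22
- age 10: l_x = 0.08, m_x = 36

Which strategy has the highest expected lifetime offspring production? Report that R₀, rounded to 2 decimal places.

12.77

Strategy P: R₀ = 0.64×0 + 0.31×0 + 0.19×37 + 0.12×35 + 0.07×22 = 12.7700
Strategy Q: R₀ = 0.76×0 + 0.42×0 + 0.22×0 + 0.17×22 + 0.08×36 = 6.6200
Highest R₀: strategy P with 12.7700.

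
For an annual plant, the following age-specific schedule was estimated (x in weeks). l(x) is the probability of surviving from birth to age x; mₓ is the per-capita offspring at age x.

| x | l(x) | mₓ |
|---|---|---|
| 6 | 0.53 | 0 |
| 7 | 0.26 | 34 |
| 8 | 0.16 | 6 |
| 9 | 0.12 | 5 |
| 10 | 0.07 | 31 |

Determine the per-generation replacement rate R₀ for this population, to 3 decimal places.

R₀ = Σ l(x) mₓ:
  age 6: 0.53 × 0 = 0.0000
  age 7: 0.26 × 34 = 8.8400
  age 8: 0.16 × 6 = 0.9600
  age 9: 0.12 × 5 = 0.6000
  age 10: 0.07 × 31 = 2.1700
R₀ = 0.0000 + 8.8400 + 0.9600 + 0.6000 + 2.1700 = 12.5700

12.570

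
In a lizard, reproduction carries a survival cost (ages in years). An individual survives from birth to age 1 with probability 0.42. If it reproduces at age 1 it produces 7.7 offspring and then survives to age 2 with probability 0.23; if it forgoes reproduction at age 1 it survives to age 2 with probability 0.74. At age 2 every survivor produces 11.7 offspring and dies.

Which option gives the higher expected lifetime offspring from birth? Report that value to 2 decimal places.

4.36

breed at age 1: R₀ = 0.42 × (7.7 + 0.23 × 11.7) = 0.42 × 10.3910 = 4.3642
delay to age 2: R₀ = 0.42 × (0.74 × 11.7) = 0.42 × 8.6580 = 3.6364
Higher: breed at age 1 (4.3642).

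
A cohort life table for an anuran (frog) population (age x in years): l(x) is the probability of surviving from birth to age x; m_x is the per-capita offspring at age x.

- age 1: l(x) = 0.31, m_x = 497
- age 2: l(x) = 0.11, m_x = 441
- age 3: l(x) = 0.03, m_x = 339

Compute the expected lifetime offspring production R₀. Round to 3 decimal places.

212.750

R₀ = Σ l(x) m_x:
  age 1: 0.31 × 497 = 154.0700
  age 2: 0.11 × 441 = 48.5100
  age 3: 0.03 × 339 = 10.1700
R₀ = 154.0700 + 48.5100 + 10.1700 = 212.7500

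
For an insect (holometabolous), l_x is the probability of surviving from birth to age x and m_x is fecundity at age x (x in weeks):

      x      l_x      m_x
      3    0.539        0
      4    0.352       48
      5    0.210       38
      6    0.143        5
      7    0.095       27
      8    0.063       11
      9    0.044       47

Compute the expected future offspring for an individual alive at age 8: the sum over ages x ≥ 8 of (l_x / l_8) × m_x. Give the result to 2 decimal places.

43.83

l_8 = 0.063. Conditional survival from age 8 to x is l_x / l_8.
  x=8: (0.063/0.063) × 11 = 11.0000
  x=9: (0.044/0.063) × 47 = 32.8254
Sum = 11.0000 + 32.8254 = 43.8254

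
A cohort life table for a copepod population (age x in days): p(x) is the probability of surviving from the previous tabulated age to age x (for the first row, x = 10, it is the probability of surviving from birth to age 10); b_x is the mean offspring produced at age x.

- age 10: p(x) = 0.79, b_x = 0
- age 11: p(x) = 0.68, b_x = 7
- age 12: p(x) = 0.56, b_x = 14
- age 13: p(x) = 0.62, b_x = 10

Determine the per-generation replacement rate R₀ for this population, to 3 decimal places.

Survivorship from birth: l_x = p_10·p_11·…·p_x.
  l_10 = 0.79000
  l_11 = 0.53720
  l_12 = 0.30083
  l_13 = 0.18652
R₀ = Σ l_x b_x:
  age 10: 0.79000 × 0 = 0.0000
  age 11: 0.53720 × 7 = 3.7604
  age 12: 0.30083 × 14 = 4.2116
  age 13: 0.18652 × 10 = 1.8652
R₀ = 0.0000 + 3.7604 + 4.2116 + 1.8652 = 9.8372

9.837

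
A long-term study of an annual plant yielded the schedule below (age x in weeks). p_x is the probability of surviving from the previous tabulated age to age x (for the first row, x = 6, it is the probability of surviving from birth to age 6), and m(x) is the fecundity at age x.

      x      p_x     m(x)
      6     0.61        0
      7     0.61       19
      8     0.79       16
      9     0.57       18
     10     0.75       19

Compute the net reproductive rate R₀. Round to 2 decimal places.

Survivorship from birth: l_x = p_6·p_7·…·p_x.
  l_6 = 0.61000
  l_7 = 0.37210
  l_8 = 0.29396
  l_9 = 0.16756
  l_10 = 0.12567
R₀ = Σ l_x m(x):
  age 6: 0.61000 × 0 = 0.0000
  age 7: 0.37210 × 19 = 7.0699
  age 8: 0.29396 × 16 = 4.7034
  age 9: 0.16756 × 18 = 3.0161
  age 10: 0.12567 × 19 = 2.3877
R₀ = 0.0000 + 7.0699 + 4.7034 + 3.0161 + 2.3877 = 17.1771

17.18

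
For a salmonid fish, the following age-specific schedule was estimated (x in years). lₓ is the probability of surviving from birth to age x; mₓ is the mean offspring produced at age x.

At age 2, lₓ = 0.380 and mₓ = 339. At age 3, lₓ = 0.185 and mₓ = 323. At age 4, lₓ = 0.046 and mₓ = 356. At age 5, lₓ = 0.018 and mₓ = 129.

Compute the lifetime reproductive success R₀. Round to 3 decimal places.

R₀ = Σ lₓ mₓ:
  age 2: 0.380 × 339 = 128.8200
  age 3: 0.185 × 323 = 59.7550
  age 4: 0.046 × 356 = 16.3760
  age 5: 0.018 × 129 = 2.3220
R₀ = 128.8200 + 59.7550 + 16.3760 + 2.3220 = 207.2730

207.273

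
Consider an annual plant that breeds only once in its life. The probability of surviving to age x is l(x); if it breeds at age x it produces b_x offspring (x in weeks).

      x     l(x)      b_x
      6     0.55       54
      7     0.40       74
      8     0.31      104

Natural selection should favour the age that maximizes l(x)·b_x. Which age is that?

8

Expected offspring if breeding at age x = l(x) × b_x:
  age 6: 0.55 × 54 = 29.700
  age 7: 0.40 × 74 = 29.600
  age 8: 0.31 × 104 = 32.240
Maximum at age 8 (32.240).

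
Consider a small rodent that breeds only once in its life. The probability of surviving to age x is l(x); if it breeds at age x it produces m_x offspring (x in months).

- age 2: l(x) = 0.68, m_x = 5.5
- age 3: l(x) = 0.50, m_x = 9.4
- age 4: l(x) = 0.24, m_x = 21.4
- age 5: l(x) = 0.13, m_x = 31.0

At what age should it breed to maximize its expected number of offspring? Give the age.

4

Expected offspring if breeding at age x = l(x) × m_x:
  age 2: 0.68 × 5.5 = 3.740
  age 3: 0.50 × 9.4 = 4.700
  age 4: 0.24 × 21.4 = 5.136
  age 5: 0.13 × 31.0 = 4.030
Maximum at age 4 (5.136).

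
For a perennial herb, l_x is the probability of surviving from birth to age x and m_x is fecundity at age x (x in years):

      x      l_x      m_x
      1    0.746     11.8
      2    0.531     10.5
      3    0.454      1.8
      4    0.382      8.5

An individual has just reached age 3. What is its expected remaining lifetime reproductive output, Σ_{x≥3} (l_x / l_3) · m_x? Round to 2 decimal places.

8.95

l_3 = 0.454. Conditional survival from age 3 to x is l_x / l_3.
  x=3: (0.454/0.454) × 1.8 = 1.8000
  x=4: (0.382/0.454) × 8.5 = 7.1520
Sum = 1.8000 + 7.1520 = 8.9520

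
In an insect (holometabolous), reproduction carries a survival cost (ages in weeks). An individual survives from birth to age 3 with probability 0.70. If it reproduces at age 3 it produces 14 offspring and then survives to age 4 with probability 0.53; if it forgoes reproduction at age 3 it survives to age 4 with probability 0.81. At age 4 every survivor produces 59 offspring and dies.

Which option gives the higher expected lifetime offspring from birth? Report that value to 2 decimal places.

33.45

breed at age 3: R₀ = 0.70 × (14 + 0.53 × 59) = 0.70 × 45.2700 = 31.6890
delay to age 4: R₀ = 0.70 × (0.81 × 59) = 0.70 × 47.7900 = 33.4530
Higher: delay to age 4 (33.4530).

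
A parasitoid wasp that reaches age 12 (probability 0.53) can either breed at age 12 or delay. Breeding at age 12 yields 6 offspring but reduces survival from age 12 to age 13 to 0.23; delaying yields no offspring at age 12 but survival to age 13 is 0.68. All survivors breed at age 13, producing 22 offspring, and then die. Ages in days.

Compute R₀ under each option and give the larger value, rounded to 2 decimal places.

7.93

breed at age 12: R₀ = 0.53 × (6 + 0.23 × 22) = 0.53 × 11.0600 = 5.8618
delay to age 13: R₀ = 0.53 × (0.68 × 22) = 0.53 × 14.9600 = 7.9288
Higher: delay to age 13 (7.9288).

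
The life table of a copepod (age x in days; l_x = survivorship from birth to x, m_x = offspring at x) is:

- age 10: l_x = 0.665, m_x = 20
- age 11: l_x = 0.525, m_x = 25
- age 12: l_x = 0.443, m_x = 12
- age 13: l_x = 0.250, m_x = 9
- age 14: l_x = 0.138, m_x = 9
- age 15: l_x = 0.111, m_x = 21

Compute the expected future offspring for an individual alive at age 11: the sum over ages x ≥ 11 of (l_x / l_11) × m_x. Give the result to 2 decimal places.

l_11 = 0.525. Conditional survival from age 11 to x is l_x / l_11.
  x=11: (0.525/0.525) × 25 = 25.0000
  x=12: (0.443/0.525) × 12 = 10.1257
  x=13: (0.250/0.525) × 9 = 4.2857
  x=14: (0.138/0.525) × 9 = 2.3657
  x=15: (0.111/0.525) × 21 = 4.4400
Sum = 25.0000 + 10.1257 + 4.2857 + 2.3657 + 4.4400 = 46.2171

46.22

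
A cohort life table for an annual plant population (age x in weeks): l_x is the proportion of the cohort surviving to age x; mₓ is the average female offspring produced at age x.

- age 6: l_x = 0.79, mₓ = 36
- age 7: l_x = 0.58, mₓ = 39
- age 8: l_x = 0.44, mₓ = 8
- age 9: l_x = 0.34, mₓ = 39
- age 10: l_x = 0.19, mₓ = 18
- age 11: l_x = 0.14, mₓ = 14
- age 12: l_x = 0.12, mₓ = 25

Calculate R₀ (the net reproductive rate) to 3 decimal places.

R₀ = Σ l_x mₓ:
  age 6: 0.79 × 36 = 28.4400
  age 7: 0.58 × 39 = 22.6200
  age 8: 0.44 × 8 = 3.5200
  age 9: 0.34 × 39 = 13.2600
  age 10: 0.19 × 18 = 3.4200
  age 11: 0.14 × 14 = 1.9600
  age 12: 0.12 × 25 = 3.0000
R₀ = 28.4400 + 22.6200 + 3.5200 + 13.2600 + 3.4200 + 1.9600 + 3.0000 = 76.2200

76.220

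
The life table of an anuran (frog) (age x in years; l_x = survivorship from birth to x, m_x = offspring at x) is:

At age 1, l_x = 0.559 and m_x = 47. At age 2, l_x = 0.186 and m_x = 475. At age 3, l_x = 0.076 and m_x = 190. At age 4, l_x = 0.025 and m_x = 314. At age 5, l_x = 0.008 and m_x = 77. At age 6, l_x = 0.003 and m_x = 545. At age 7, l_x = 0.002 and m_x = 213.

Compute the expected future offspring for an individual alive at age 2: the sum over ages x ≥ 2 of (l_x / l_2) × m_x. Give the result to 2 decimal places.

609.23

l_2 = 0.186. Conditional survival from age 2 to x is l_x / l_2.
  x=2: (0.186/0.186) × 475 = 475.0000
  x=3: (0.076/0.186) × 190 = 77.6344
  x=4: (0.025/0.186) × 314 = 42.2043
  x=5: (0.008/0.186) × 77 = 3.3118
  x=6: (0.003/0.186) × 545 = 8.7903
  x=7: (0.002/0.186) × 213 = 2.2903
Sum = 475.0000 + 77.6344 + 42.2043 + 3.3118 + 8.7903 + 2.2903 = 609.2312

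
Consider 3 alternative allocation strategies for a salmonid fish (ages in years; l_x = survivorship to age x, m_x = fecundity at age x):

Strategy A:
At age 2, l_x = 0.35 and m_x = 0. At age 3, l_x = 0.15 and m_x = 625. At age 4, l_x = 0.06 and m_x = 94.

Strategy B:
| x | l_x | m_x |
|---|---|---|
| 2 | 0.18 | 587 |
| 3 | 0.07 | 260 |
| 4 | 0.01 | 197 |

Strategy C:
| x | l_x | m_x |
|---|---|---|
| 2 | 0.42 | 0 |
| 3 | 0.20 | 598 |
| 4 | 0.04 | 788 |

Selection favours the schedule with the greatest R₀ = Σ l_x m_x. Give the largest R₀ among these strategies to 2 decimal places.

151.12

Strategy A: R₀ = 0.35×0 + 0.15×625 + 0.06×94 = 99.3900
Strategy B: R₀ = 0.18×587 + 0.07×260 + 0.01×197 = 125.8300
Strategy C: R₀ = 0.42×0 + 0.20×598 + 0.04×788 = 151.1200
Highest R₀: strategy C with 151.1200.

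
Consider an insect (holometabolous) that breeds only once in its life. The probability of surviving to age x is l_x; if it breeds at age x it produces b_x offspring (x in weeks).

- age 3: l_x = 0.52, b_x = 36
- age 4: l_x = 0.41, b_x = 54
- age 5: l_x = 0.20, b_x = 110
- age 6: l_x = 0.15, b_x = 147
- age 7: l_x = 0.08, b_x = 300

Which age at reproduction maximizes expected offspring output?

Expected offspring if breeding at age x = l_x × b_x:
  age 3: 0.52 × 36 = 18.720
  age 4: 0.41 × 54 = 22.140
  age 5: 0.20 × 110 = 22.000
  age 6: 0.15 × 147 = 22.050
  age 7: 0.08 × 300 = 24.000
Maximum at age 7 (24.000).

7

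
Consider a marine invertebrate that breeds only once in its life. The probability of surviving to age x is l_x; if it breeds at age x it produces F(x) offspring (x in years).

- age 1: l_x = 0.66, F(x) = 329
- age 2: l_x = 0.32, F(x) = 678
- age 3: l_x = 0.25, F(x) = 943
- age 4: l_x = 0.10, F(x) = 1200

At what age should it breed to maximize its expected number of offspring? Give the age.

Expected offspring if breeding at age x = l_x × F(x):
  age 1: 0.66 × 329 = 217.140
  age 2: 0.32 × 678 = 216.960
  age 3: 0.25 × 943 = 235.750
  age 4: 0.10 × 1200 = 120.000
Maximum at age 3 (235.750).

3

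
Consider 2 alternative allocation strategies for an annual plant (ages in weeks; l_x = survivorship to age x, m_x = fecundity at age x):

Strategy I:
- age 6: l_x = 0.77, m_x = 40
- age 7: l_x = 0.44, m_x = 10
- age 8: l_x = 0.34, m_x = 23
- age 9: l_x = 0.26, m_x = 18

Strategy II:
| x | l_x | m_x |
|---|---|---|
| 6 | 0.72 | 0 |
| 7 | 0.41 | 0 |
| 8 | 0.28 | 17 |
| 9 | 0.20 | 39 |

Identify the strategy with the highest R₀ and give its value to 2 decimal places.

47.70

Strategy I: R₀ = 0.77×40 + 0.44×10 + 0.34×23 + 0.26×18 = 47.7000
Strategy II: R₀ = 0.72×0 + 0.41×0 + 0.28×17 + 0.20×39 = 12.5600
Highest R₀: strategy I with 47.7000.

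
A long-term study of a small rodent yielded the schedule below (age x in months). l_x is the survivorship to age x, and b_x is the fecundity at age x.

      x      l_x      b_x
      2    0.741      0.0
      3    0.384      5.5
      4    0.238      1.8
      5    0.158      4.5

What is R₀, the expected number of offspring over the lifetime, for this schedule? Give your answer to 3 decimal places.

R₀ = Σ l_x b_x:
  age 2: 0.741 × 0.0 = 0.0000
  age 3: 0.384 × 5.5 = 2.1120
  age 4: 0.238 × 1.8 = 0.4284
  age 5: 0.158 × 4.5 = 0.7110
R₀ = 0.0000 + 2.1120 + 0.4284 + 0.7110 = 3.2514

3.251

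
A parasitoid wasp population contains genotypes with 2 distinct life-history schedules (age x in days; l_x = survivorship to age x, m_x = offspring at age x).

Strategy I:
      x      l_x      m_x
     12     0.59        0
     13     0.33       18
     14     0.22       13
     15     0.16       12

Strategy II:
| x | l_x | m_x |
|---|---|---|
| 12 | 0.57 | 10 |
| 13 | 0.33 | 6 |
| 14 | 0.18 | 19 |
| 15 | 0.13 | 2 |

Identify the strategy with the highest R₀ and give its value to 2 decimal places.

11.36

Strategy I: R₀ = 0.59×0 + 0.33×18 + 0.22×13 + 0.16×12 = 10.7200
Strategy II: R₀ = 0.57×10 + 0.33×6 + 0.18×19 + 0.13×2 = 11.3600
Highest R₀: strategy II with 11.3600.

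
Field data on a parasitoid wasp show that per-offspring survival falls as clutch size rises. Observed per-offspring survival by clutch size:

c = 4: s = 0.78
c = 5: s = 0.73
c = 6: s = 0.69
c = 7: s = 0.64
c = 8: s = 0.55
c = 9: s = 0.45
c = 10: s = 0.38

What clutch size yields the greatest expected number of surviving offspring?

Expected surviving offspring = c × s(c):
  c=4: 4 × 0.78 = 3.120
  c=5: 5 × 0.73 = 3.650
  c=6: 6 × 0.69 = 4.140
  c=7: 7 × 0.64 = 4.480
  c=8: 8 × 0.55 = 4.400
  c=9: 9 × 0.45 = 4.050
  c=10: 10 × 0.38 = 3.800
Maximum at c = 7 (4.480 surviving offspring).

7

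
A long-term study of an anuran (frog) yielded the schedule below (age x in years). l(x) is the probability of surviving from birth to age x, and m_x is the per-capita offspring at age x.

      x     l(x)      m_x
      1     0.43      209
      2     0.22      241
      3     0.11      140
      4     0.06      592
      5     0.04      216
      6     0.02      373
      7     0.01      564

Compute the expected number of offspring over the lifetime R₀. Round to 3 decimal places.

215.550

R₀ = Σ l(x) m_x:
  age 1: 0.43 × 209 = 89.8700
  age 2: 0.22 × 241 = 53.0200
  age 3: 0.11 × 140 = 15.4000
  age 4: 0.06 × 592 = 35.5200
  age 5: 0.04 × 216 = 8.6400
  age 6: 0.02 × 373 = 7.4600
  age 7: 0.01 × 564 = 5.6400
R₀ = 89.8700 + 53.0200 + 15.4000 + 35.5200 + 8.6400 + 7.4600 + 5.6400 = 215.5500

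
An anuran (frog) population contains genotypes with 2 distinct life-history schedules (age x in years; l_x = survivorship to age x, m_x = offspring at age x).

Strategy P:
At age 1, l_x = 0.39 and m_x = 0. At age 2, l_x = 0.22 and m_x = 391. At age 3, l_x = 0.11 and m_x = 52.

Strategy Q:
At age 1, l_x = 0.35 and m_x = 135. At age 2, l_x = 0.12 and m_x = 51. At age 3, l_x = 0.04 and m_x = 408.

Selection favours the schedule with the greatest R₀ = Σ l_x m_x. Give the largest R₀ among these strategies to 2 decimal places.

91.74

Strategy P: R₀ = 0.39×0 + 0.22×391 + 0.11×52 = 91.7400
Strategy Q: R₀ = 0.35×135 + 0.12×51 + 0.04×408 = 69.6900
Highest R₀: strategy P with 91.7400.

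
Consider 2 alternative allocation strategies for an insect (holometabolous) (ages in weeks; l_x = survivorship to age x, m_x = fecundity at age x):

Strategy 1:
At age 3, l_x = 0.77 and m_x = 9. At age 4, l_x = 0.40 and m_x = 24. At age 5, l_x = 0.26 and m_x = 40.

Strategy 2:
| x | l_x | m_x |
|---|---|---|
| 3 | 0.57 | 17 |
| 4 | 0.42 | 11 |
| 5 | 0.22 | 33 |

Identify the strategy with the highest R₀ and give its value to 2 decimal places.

Strategy 1: R₀ = 0.77×9 + 0.40×24 + 0.26×40 = 26.9300
Strategy 2: R₀ = 0.57×17 + 0.42×11 + 0.22×33 = 21.5700
Highest R₀: strategy 1 with 26.9300.

26.93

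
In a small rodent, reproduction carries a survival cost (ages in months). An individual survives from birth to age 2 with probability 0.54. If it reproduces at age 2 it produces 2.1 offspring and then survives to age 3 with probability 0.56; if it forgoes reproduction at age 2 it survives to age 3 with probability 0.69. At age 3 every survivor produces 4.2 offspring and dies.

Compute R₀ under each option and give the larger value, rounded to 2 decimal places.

breed at age 2: R₀ = 0.54 × (2.1 + 0.56 × 4.2) = 0.54 × 4.4520 = 2.4041
delay to age 3: R₀ = 0.54 × (0.69 × 4.2) = 0.54 × 2.8980 = 1.5649
Higher: breed at age 2 (2.4041).

2.40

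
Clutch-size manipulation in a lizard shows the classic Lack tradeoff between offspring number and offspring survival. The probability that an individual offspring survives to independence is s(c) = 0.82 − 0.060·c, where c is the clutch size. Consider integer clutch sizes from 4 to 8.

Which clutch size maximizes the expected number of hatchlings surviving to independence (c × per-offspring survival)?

7

Expected hatchlings surviving to independence = c × s(c):
  c=4: 4 × 0.580 = 2.320
  c=5: 5 × 0.520 = 2.600
  c=6: 6 × 0.460 = 2.760
  c=7: 7 × 0.400 = 2.800
  c=8: 8 × 0.340 = 2.720
Maximum at c = 7 (2.800 hatchlings surviving to independence).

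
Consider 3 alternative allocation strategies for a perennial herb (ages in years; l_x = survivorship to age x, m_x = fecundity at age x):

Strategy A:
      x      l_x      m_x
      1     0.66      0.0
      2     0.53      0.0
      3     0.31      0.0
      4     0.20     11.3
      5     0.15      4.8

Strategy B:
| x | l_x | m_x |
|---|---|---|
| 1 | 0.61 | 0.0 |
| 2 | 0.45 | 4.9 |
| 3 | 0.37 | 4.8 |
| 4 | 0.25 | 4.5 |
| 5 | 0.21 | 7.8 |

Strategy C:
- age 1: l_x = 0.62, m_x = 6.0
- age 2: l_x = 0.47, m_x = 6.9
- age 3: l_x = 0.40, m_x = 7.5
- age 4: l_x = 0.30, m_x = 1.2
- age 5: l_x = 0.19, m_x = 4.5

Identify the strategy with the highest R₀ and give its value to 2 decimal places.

11.18

Strategy A: R₀ = 0.66×0.0 + 0.53×0.0 + 0.31×0.0 + 0.20×11.3 + 0.15×4.8 = 2.9800
Strategy B: R₀ = 0.61×0.0 + 0.45×4.9 + 0.37×4.8 + 0.25×4.5 + 0.21×7.8 = 6.7440
Strategy C: R₀ = 0.62×6.0 + 0.47×6.9 + 0.40×7.5 + 0.30×1.2 + 0.19×4.5 = 11.1780
Highest R₀: strategy C with 11.1780.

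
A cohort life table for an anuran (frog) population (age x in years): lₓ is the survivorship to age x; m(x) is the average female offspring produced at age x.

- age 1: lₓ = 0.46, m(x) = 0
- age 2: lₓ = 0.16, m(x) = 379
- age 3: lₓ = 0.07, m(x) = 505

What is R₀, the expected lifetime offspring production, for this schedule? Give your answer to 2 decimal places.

R₀ = Σ lₓ m(x):
  age 1: 0.46 × 0 = 0.0000
  age 2: 0.16 × 379 = 60.6400
  age 3: 0.07 × 505 = 35.3500
R₀ = 0.0000 + 60.6400 + 35.3500 = 95.9900

95.99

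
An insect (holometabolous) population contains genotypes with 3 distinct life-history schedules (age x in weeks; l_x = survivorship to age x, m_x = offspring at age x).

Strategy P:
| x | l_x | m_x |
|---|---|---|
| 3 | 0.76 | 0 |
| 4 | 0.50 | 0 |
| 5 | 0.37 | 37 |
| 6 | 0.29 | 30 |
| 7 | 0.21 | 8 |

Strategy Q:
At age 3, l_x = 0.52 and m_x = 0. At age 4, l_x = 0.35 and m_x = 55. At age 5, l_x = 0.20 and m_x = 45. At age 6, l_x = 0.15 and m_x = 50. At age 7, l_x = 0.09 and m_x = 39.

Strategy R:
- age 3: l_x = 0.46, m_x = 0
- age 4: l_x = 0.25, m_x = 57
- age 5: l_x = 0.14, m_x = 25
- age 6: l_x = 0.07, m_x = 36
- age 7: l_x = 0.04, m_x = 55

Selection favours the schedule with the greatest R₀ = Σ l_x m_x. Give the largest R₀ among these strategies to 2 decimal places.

Strategy P: R₀ = 0.76×0 + 0.50×0 + 0.37×37 + 0.29×30 + 0.21×8 = 24.0700
Strategy Q: R₀ = 0.52×0 + 0.35×55 + 0.20×45 + 0.15×50 + 0.09×39 = 39.2600
Strategy R: R₀ = 0.46×0 + 0.25×57 + 0.14×25 + 0.07×36 + 0.04×55 = 22.4700
Highest R₀: strategy Q with 39.2600.

39.26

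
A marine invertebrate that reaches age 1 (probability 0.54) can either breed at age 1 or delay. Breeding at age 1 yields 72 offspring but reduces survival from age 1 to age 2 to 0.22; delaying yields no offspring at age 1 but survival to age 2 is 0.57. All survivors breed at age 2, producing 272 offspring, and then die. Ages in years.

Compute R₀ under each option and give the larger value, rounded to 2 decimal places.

breed at age 1: R₀ = 0.54 × (72 + 0.22 × 272) = 0.54 × 131.8400 = 71.1936
delay to age 2: R₀ = 0.54 × (0.57 × 272) = 0.54 × 155.0400 = 83.7216
Higher: delay to age 2 (83.7216).

83.72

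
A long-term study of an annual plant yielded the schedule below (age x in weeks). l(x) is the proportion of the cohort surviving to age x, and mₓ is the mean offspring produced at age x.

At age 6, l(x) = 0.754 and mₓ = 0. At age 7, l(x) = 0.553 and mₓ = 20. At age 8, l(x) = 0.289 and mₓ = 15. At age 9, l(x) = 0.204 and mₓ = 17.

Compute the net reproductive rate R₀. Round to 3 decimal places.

18.863

R₀ = Σ l(x) mₓ:
  age 6: 0.754 × 0 = 0.0000
  age 7: 0.553 × 20 = 11.0600
  age 8: 0.289 × 15 = 4.3350
  age 9: 0.204 × 17 = 3.4680
R₀ = 0.0000 + 11.0600 + 4.3350 + 3.4680 = 18.8630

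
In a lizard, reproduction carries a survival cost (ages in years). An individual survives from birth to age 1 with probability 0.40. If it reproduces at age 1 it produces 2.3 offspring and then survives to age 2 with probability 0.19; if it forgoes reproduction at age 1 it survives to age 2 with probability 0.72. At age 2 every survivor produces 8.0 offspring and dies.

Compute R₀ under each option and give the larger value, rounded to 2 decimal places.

breed at age 1: R₀ = 0.40 × (2.3 + 0.19 × 8.0) = 0.40 × 3.8200 = 1.5280
delay to age 2: R₀ = 0.40 × (0.72 × 8.0) = 0.40 × 5.7600 = 2.3040
Higher: delay to age 2 (2.3040).

2.30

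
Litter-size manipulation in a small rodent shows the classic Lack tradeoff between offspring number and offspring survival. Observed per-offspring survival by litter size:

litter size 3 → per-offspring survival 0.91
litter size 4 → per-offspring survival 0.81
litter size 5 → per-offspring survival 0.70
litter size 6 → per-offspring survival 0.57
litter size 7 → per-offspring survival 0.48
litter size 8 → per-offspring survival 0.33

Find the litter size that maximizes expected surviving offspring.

Expected surviving offspring = c × s(c):
  c=3: 3 × 0.91 = 2.730
  c=4: 4 × 0.81 = 3.240
  c=5: 5 × 0.70 = 3.500
  c=6: 6 × 0.57 = 3.420
  c=7: 7 × 0.48 = 3.360
  c=8: 8 × 0.33 = 2.640
Maximum at c = 5 (3.500 surviving offspring).

5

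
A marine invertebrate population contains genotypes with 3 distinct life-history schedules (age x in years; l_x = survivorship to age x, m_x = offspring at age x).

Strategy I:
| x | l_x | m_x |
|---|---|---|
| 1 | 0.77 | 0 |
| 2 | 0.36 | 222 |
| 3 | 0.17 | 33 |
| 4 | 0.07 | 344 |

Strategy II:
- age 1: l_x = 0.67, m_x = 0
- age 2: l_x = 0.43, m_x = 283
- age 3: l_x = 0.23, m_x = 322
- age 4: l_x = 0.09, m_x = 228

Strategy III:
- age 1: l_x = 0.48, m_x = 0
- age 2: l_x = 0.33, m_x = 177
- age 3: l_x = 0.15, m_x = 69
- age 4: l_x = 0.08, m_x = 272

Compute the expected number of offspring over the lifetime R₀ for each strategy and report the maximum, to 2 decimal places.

Strategy I: R₀ = 0.77×0 + 0.36×222 + 0.17×33 + 0.07×344 = 109.6100
Strategy II: R₀ = 0.67×0 + 0.43×283 + 0.23×322 + 0.09×228 = 216.2700
Strategy III: R₀ = 0.48×0 + 0.33×177 + 0.15×69 + 0.08×272 = 90.5200
Highest R₀: strategy II with 216.2700.

216.27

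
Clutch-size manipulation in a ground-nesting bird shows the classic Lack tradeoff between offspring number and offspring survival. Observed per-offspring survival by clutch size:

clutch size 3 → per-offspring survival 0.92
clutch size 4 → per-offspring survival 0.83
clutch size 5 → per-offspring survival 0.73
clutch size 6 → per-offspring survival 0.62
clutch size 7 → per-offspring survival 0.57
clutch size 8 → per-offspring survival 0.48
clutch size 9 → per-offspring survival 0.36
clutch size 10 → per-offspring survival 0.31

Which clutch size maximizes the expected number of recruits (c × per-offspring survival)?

7

Expected recruits = c × s(c):
  c=3: 3 × 0.92 = 2.760
  c=4: 4 × 0.83 = 3.320
  c=5: 5 × 0.73 = 3.650
  c=6: 6 × 0.62 = 3.720
  c=7: 7 × 0.57 = 3.990
  c=8: 8 × 0.48 = 3.840
  c=9: 9 × 0.36 = 3.240
  c=10: 10 × 0.31 = 3.100
Maximum at c = 7 (3.990 recruits).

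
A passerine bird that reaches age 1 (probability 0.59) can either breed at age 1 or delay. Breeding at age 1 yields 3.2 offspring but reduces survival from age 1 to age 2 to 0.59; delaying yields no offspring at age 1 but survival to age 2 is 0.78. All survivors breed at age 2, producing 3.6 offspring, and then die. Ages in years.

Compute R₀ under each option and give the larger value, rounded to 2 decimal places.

3.14

breed at age 1: R₀ = 0.59 × (3.2 + 0.59 × 3.6) = 0.59 × 5.3240 = 3.1412
delay to age 2: R₀ = 0.59 × (0.78 × 3.6) = 0.59 × 2.8080 = 1.6567
Higher: breed at age 1 (3.1412).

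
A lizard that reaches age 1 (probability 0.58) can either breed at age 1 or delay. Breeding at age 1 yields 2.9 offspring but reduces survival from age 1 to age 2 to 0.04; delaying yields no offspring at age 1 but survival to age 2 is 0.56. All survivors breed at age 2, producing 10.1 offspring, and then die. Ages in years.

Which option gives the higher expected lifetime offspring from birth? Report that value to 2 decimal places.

3.28

breed at age 1: R₀ = 0.58 × (2.9 + 0.04 × 10.1) = 0.58 × 3.3040 = 1.9163
delay to age 2: R₀ = 0.58 × (0.56 × 10.1) = 0.58 × 5.6560 = 3.2805
Higher: delay to age 2 (3.2805).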